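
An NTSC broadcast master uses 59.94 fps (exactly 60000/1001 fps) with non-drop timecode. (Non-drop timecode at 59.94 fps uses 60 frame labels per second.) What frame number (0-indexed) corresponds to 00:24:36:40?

Total seconds to the label: (0 × 3600 + 24 × 60 + 36) = 1476.
Frame index = 1476 × 60 + 40 = 88600.

88600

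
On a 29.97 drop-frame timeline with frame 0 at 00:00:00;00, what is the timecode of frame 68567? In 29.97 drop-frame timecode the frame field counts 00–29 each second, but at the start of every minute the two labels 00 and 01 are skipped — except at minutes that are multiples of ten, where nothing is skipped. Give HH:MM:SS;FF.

00:38:07;27

Ten DF minutes hold 17982 frames, so frame 68567 lies in block 3 (frames 53946–71927) with 14621 frames into that block.
The block's first minute is 1800 frames and the rest 1798 each; 14621 frames reaches minute 8, so 3 × 18 + 8 × 2 = 70 labels have been skipped so far.
Adding those back, label number 68567 + 70 = 68637 at 30 labels/s is 2287 s + 27 f = 0 h 38 min 7 s frame 27, i.e. 00:38:07;27.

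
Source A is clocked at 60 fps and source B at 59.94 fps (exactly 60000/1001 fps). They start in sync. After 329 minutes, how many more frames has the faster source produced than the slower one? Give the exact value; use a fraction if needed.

169200/143 frames

329 min = 19740 s.
A emits 60 × 19740 = 1184400 frames; B emits 60000/1001 × 19740 = 169200000/143.
Difference = 169200/143 frames (≈ 1183.2168); B is behind A.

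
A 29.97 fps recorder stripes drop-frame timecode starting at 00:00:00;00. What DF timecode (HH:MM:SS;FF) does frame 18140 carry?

00:10:05;08

Each 10-minute DF block holds 10 × 60 × 30 − 9 × 2 = 17982 frames. 18140 ÷ 17982 → 1 full block, remainder 158.
Within the partial block the first minute is 1800 frames and each further minute 1798, so 0 further minute boundaries passed. Total skipped labels = 18 × 1 + 2 × 0 = 18.
Non-drop label index = 18140 + 18 = 18158; at 30 labels/s that is 00:10:05:08, i.e. DF 00:10:05;08.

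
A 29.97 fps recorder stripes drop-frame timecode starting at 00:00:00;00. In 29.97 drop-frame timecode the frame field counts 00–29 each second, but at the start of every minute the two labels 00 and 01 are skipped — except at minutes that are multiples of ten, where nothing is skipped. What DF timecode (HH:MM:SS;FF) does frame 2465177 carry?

Ten DF minutes hold 17982 frames, so frame 2465177 lies in block 137 (frames 2463534–2481515) with 1643 frames into that block.
The block's first minute is 1800 frames and the rest 1798 each; 1643 frames reaches minute 0, so 137 × 18 + 0 × 2 = 2466 labels have been skipped so far.
Adding those back, label number 2465177 + 2466 = 2467643 at 30 labels/s is 82254 s + 23 f = 22 h 50 min 54 s frame 23, i.e. 22:50:54;23.

22:50:54;23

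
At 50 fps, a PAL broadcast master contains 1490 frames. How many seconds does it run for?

Running time = 1490 / (50) = 29.8 s.

29.8 seconds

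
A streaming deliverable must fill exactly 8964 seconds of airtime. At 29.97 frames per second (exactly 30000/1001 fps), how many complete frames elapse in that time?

268651 frames

Frames = 8964 × 30000/1001 = 268920000/1001 ≈ 268651.3487.
Complete frames: 268651.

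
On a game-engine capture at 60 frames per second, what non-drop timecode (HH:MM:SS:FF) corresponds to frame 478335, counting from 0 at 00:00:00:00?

478335 ÷ 60 = 7972 full seconds, remainder 15 frames.
7972 s = 2 h 12 min 52 s.
Timecode: 02:12:52:15.

02:12:52:15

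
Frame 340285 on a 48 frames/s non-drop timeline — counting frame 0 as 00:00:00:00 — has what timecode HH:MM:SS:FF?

340285 ÷ 48 = 7089 full seconds, remainder 13 frames.
7089 s = 1 h 58 min 9 s.
Timecode: 01:58:09:13.

01:58:09:13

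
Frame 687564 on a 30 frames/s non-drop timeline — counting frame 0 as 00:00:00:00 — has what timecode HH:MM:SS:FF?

687564 ÷ 30 = 22918 full seconds, remainder 24 frames.
22918 s = 6 h 21 min 58 s.
Timecode: 06:21:58:24.

06:21:58:24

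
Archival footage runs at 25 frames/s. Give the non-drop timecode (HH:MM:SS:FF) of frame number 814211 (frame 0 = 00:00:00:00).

814211 ÷ 25 = 32568 full seconds, remainder 11 frames.
32568 s = 9 h 2 min 48 s.
Timecode: 09:02:48:11.

09:02:48:11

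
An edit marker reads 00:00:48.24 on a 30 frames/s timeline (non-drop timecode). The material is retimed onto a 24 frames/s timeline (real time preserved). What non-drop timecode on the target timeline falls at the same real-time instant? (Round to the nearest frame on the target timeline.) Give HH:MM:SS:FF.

Source frame index: (0×3600 + 0×60 + 48) × 30 + 24 = 1464.
Real time: 1464 / (30) = 244/5 s.
Target frame: (244/5) × (24) = 5856/5 ≈ 1171.200 → 1171.
At 24 labels/s: frame 1171 → 00:00:48:19.

00:00:48:19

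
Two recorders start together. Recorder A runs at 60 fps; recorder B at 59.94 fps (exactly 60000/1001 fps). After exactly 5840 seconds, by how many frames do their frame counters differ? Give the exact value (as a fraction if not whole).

350400/1001 frames

A emits 60 × 5840 = 350400 frames; B emits 60000/1001 × 5840 = 350400000/1001.
Difference = 350400/1001 frames (≈ 350.0500); B is behind A.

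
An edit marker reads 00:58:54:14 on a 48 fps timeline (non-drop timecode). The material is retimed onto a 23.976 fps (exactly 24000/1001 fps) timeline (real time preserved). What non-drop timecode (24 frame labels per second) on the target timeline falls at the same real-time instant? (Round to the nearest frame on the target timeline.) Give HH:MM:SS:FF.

00:58:50:18

Source frame index: (0×3600 + 58×60 + 54) × 48 + 14 = 169646.
Real time: 169646 / (48) = 84823/24 s.
Target frame: (84823/24) × (24000/1001) = 84823000/1001 ≈ 84738.262 → 84738.
At 24 labels/s: frame 84738 → 00:58:50:18.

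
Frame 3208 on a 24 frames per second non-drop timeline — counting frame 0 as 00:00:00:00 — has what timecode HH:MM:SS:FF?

3208 ÷ 24 = 133 full seconds, remainder 16 frames.
133 s = 0 h 2 min 13 s.
Timecode: 00:02:13:16.

00:02:13:16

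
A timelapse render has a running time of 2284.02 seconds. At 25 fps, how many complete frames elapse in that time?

Frames = 2284.02 × 25 = 114201/2 ≈ 57100.5000.
Complete frames: 57100.

57100 frames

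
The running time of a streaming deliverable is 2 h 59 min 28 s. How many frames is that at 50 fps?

538400 frames

2 h 59 min 28 s = 10768 s.
Frames = 10768 × 50 = 538400.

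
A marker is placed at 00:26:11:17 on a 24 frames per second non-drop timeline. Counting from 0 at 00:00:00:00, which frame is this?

37721

Total seconds to the label: (0 × 3600 + 26 × 60 + 11) = 1571.
Frame index = 1571 × 24 + 17 = 37721.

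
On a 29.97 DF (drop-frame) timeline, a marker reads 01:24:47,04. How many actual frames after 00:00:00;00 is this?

Complete 10-minute blocks: 8, each 17982 frames → 143856.
Remaining 4 whole minutes in the current block: 1800 + 3 × 1798 = 7194 frames.
Within the current minute: 47 × 30 + 4 − 2 = 1412 (labels ;00/;01 skipped at this minute). Total = 143856 + 7194 + 1412 = 152462.

152462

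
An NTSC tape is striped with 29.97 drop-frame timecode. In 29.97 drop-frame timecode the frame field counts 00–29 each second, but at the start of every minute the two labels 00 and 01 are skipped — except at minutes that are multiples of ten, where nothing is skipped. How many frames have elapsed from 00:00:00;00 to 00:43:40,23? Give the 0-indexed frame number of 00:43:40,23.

78545

As if non-drop at 30 labels/s: (0 × 3600 + 43 × 60 + 40) × 30 + 23 = 78623.
Minute boundaries passed: 43; those not divisible by 10: 43 − 4 = 39; dropped labels = 2 × 39 = 78.
Actual frame index = 78623 − 78 = 78545.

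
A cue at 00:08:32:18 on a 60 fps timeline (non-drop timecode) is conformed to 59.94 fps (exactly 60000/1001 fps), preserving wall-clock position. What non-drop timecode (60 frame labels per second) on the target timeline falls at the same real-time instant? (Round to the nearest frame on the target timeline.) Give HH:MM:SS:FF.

00:08:31:47

Source frame index: (0×3600 + 8×60 + 32) × 60 + 18 = 30738.
Real time: 30738 / (60) = 5123/10 s.
Target frame: (5123/10) × (60000/1001) = 30738000/1001 ≈ 30707.293 → 30707.
At 60 labels/s: frame 30707 → 00:08:31:47.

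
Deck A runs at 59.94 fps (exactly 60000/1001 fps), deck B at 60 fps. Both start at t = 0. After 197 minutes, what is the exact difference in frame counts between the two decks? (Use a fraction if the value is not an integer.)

197 min = 11820 s.
A emits 60000/1001 × 11820 = 709200000/1001 frames; B emits 60 × 11820 = 709200.
Difference = 709200/1001 frames (≈ 708.4915); B is ahead of A.

709200/1001 frames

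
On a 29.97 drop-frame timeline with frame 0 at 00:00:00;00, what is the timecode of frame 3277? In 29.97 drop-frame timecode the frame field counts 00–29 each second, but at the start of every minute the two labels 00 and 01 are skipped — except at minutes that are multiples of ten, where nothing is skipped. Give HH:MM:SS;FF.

Each 10-minute DF block holds 10 × 60 × 30 − 9 × 2 = 17982 frames. 3277 ÷ 17982 → 0 full blocks, remainder 3277.
Within the partial block the first minute is 1800 frames and each further minute 1798, so 1 further minute boundary passed. Total skipped labels = 18 × 0 + 2 × 1 = 2.
Non-drop label index = 3277 + 2 = 3279; at 30 labels/s that is 00:01:49:09, i.e. DF 00:01:49;09.

00:01:49;09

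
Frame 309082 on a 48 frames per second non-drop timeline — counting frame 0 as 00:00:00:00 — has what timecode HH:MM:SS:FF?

309082 ÷ 48 = 6439 full seconds, remainder 10 frames.
6439 s = 1 h 47 min 19 s.
Timecode: 01:47:19:10.

01:47:19:10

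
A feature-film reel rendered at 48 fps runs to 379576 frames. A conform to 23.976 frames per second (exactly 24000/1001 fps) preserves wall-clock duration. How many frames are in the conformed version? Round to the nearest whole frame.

189598 frames

Frames at target rate = 379576 × (24000/1001) / (48) = 189788000/1001 ≈ 189598.402.
Nearest whole frame: 189598.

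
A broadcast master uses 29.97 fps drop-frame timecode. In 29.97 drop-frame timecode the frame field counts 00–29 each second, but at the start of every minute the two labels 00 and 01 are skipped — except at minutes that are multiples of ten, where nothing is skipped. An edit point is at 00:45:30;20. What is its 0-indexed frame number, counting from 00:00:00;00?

81838

Complete 10-minute blocks: 4, each 17982 frames → 71928.
Remaining 5 whole minutes in the current block: 1800 + 4 × 1798 = 8992 frames.
Within the current minute: 30 × 30 + 20 − 2 = 918 (labels ;00/;01 skipped at this minute). Total = 71928 + 8992 + 918 = 81838.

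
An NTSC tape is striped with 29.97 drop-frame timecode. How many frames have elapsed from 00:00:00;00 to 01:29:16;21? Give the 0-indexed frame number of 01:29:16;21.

As if non-drop at 30 labels/s: (1 × 3600 + 29 × 60 + 16) × 30 + 21 = 160701.
Minute boundaries passed: 89; those not divisible by 10: 89 − 8 = 81; dropped labels = 2 × 81 = 162.
Actual frame index = 160701 − 162 = 160539.

160539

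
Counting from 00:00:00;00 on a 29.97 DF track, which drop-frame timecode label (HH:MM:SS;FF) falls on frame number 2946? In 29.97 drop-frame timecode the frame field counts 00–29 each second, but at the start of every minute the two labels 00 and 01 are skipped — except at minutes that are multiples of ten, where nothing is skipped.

00:01:38;08

Ten DF minutes hold 17982 frames, so frame 2946 lies in block 0 (frames 0–17981) with 2946 frames into that block.
The block's first minute is 1800 frames and the rest 1798 each; 2946 frames reaches minute 1, so 0 × 18 + 1 × 2 = 2 labels have been skipped so far.
Adding those back, label number 2946 + 2 = 2948 at 30 labels/s is 98 s + 8 f = 0 h 1 min 38 s frame 8, i.e. 00:01:38;08.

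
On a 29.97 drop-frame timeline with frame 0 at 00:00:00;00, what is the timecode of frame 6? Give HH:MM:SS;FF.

00:00:00;06

Each 10-minute DF block holds 10 × 60 × 30 − 9 × 2 = 17982 frames. 6 ÷ 17982 → 0 full blocks, remainder 6.
Within the partial block the first minute is 1800 frames and each further minute 1798, so 0 further minute boundaries passed. Total skipped labels = 18 × 0 + 2 × 0 = 0.
Non-drop label index = 6 + 0 = 6; at 30 labels/s that is 00:00:00:06, i.e. DF 00:00:00;06.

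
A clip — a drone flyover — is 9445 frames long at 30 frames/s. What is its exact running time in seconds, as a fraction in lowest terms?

Running time = 9445 ÷ (30) = 9445 × 1/30 = 1889/6 s.

1889/6 seconds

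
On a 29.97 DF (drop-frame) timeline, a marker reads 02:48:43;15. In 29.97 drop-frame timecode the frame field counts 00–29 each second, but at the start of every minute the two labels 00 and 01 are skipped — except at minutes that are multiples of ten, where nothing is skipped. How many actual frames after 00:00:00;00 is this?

As if non-drop at 30 labels/s: (2 × 3600 + 48 × 60 + 43) × 30 + 15 = 303705.
Minute boundaries passed: 168; those not divisible by 10: 168 − 16 = 152; dropped labels = 2 × 152 = 304.
Actual frame index = 303705 − 304 = 303401.

303401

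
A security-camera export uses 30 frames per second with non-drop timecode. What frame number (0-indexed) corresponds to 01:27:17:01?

Total seconds to the label: (1 × 3600 + 27 × 60 + 17) = 5237.
Frame index = 5237 × 30 + 1 = 157111.

157111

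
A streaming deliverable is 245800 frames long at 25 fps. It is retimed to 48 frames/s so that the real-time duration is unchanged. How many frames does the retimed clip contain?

471936 frames

Target frames = source frames × (target rate / source rate) = 245800 × (48)/(25) = 245800 × 48/25 = 471936.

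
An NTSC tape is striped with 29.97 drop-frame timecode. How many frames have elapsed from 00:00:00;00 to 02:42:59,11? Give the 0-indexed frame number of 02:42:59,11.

293089

Complete 10-minute blocks: 16, each 17982 frames → 287712.
Remaining 2 whole minutes in the current block: 1800 + 1 × 1798 = 3598 frames.
Within the current minute: 59 × 30 + 11 − 2 = 1779 (labels ;00/;01 skipped at this minute). Total = 287712 + 3598 + 1779 = 293089.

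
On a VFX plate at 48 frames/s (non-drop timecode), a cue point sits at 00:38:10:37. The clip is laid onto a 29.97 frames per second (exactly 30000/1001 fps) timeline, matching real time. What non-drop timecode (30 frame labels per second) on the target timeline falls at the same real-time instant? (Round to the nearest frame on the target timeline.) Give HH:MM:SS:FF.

Source frame index: (0×3600 + 38×60 + 10) × 48 + 37 = 109957.
Real time: 109957 / (48) = 109957/48 s.
Target frame: (109957/48) × (30000/1001) = 68723125/1001 ≈ 68654.471 → 68654.
At 30 labels/s: frame 68654 → 00:38:08:14.

00:38:08:14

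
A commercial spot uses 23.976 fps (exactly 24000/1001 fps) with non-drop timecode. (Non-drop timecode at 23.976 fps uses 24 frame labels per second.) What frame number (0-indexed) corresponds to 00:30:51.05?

Total seconds to the label: (0 × 3600 + 30 × 60 + 51) = 1851.
Frame index = 1851 × 24 + 5 = 44429.

frame 44429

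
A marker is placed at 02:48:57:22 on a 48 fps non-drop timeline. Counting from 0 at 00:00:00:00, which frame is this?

486598

Total seconds to the label: (2 × 3600 + 48 × 60 + 57) = 10137.
Frame index = 10137 × 48 + 22 = 486598.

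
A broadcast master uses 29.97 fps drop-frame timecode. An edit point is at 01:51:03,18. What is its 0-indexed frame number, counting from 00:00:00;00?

Complete 10-minute blocks: 11, each 17982 frames → 197802.
Remaining 1 whole minute in the current block: 1800 + 0 × 1798 = 1800 frames.
Within the current minute: 3 × 30 + 18 − 2 = 106 (labels ;00/;01 skipped at this minute). Total = 197802 + 1800 + 106 = 199708.

199708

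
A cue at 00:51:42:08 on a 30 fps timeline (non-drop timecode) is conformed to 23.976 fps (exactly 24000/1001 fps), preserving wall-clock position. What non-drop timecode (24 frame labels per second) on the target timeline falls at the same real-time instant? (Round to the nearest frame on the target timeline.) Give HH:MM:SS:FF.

Source frame index: (0×3600 + 51×60 + 42) × 30 + 8 = 93068.
Real time: 93068 / (30) = 46534/15 s.
Target frame: (46534/15) × (24000/1001) = 74454400/1001 ≈ 74380.020 → 74380.
At 24 labels/s: frame 74380 → 00:51:39:04.

00:51:39:04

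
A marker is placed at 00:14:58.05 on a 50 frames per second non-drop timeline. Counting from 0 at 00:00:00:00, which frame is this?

44905

Total seconds to the label: (0 × 3600 + 14 × 60 + 58) = 898.
Frame index = 898 × 50 + 5 = 44905.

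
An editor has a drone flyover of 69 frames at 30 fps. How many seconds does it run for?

Running time = 69 / (30) = 2.3 s.

2.3 seconds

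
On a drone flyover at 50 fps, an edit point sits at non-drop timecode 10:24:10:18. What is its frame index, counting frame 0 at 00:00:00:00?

1872518

Total seconds to the label: (10 × 3600 + 24 × 60 + 10) = 37450.
Frame index = 37450 × 50 + 18 = 1872518.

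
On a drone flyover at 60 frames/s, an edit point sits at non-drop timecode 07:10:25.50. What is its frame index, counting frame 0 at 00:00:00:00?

1549550

Total seconds to the label: (7 × 3600 + 10 × 60 + 25) = 25825.
Frame index = 25825 × 60 + 50 = 1549550.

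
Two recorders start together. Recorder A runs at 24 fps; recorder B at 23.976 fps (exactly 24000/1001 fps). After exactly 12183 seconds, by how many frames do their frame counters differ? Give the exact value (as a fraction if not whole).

A emits 24 × 12183 = 292392 frames; B emits 24000/1001 × 12183 = 292392000/1001.
Difference = 292392/1001 frames (≈ 292.0999); B is behind A.

292392/1001 frames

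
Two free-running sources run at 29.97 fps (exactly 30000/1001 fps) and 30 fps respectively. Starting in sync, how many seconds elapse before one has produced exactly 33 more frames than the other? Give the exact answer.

The gap grows by |30 − 30000/1001| = 30/1001 frames per second.
Time for a 33-frame gap: 33 ÷ (30/1001) = 1101.1 s.

1101.1 seconds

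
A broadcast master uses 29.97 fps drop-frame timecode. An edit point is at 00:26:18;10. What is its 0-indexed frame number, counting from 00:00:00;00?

Complete 10-minute blocks: 2, each 17982 frames → 35964.
Remaining 6 whole minutes in the current block: 1800 + 5 × 1798 = 10790 frames.
Within the current minute: 18 × 30 + 10 − 2 = 548 (labels ;00/;01 skipped at this minute). Total = 35964 + 10790 + 548 = 47302.

47302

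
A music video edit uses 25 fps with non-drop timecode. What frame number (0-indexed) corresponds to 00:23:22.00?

frame 35050

Total seconds to the label: (0 × 3600 + 23 × 60 + 22) = 1402.
Frame index = 1402 × 25 + 0 = 35050.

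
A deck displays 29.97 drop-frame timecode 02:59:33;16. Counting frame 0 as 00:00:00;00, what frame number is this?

322882

Complete 10-minute blocks: 17, each 17982 frames → 305694.
Remaining 9 whole minutes in the current block: 1800 + 8 × 1798 = 16184 frames.
Within the current minute: 33 × 30 + 16 − 2 = 1004 (labels ;00/;01 skipped at this minute). Total = 305694 + 16184 + 1004 = 322882.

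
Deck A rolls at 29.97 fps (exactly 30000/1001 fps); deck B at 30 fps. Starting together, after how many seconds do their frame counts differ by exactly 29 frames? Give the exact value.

29029/30 seconds

The gap grows by |30 − 30000/1001| = 30/1001 frames per second.
Time for a 29-frame gap: 29 ÷ (30/1001) = 29029/30 s.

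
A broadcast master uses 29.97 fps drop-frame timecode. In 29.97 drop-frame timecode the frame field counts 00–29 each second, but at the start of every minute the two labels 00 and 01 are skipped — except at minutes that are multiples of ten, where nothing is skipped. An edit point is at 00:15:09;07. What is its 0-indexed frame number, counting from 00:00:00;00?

Complete 10-minute blocks: 1, each 17982 frames → 17982.
Remaining 5 whole minutes in the current block: 1800 + 4 × 1798 = 8992 frames.
Within the current minute: 9 × 30 + 7 − 2 = 275 (labels ;00/;01 skipped at this minute). Total = 17982 + 8992 + 275 = 27249.

27249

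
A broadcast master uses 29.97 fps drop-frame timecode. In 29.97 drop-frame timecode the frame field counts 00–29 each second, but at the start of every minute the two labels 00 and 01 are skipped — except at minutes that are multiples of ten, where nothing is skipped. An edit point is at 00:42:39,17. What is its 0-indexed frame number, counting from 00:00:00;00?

Complete 10-minute blocks: 4, each 17982 frames → 71928.
Remaining 2 whole minutes in the current block: 1800 + 1 × 1798 = 3598 frames.
Within the current minute: 39 × 30 + 17 − 2 = 1185 (labels ;00/;01 skipped at this minute). Total = 71928 + 3598 + 1185 = 76711.

76711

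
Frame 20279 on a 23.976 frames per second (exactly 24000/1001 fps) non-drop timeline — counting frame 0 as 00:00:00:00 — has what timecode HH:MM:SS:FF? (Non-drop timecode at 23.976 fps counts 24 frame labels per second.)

00:14:04:23

20279 ÷ 24 = 844 full seconds, remainder 23 frames.
844 s = 0 h 14 min 4 s.
Timecode: 00:14:04:23.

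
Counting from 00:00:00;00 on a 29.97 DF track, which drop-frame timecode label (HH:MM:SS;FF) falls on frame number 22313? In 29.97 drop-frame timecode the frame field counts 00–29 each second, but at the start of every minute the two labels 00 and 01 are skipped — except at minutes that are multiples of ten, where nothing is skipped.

Ten DF minutes hold 17982 frames, so frame 22313 lies in block 1 (frames 17982–35963) with 4331 frames into that block.
The block's first minute is 1800 frames and the rest 1798 each; 4331 frames reaches minute 2, so 1 × 18 + 2 × 2 = 22 labels have been skipped so far.
Adding those back, label number 22313 + 22 = 22335 at 30 labels/s is 744 s + 15 f = 0 h 12 min 24 s frame 15, i.e. 00:12:24;15.

00:12:24;15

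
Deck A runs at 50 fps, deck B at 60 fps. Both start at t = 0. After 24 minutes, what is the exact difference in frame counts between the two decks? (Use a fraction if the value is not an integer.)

24 min = 1440 s.
A emits 50 × 1440 = 72000 frames; B emits 60 × 1440 = 86400.
Difference = 14400 frames; B is ahead of A.

14400 frames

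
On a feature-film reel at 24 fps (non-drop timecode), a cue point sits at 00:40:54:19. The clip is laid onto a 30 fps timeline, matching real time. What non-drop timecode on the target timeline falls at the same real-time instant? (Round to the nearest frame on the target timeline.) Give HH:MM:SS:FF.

00:40:54:24

Source frame index: (0×3600 + 40×60 + 54) × 24 + 19 = 58915.
Real time: 58915 / (24) = 58915/24 s.
Target frame: (58915/24) × (30) = 294575/4 ≈ 73643.750 → 73644.
At 30 labels/s: frame 73644 → 00:40:54:24.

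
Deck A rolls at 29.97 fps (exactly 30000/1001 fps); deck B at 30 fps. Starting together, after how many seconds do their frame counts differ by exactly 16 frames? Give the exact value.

8008/15 seconds

The gap grows by |30 − 30000/1001| = 30/1001 frames per second.
Time for a 16-frame gap: 16 ÷ (30/1001) = 8008/15 s.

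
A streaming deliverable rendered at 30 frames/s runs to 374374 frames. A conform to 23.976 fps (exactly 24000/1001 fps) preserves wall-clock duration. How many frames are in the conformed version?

Target frames = source frames × (target rate / source rate) = 374374 × (24000/1001)/(30) = 374374 × 800/1001 = 299200.

299200 frames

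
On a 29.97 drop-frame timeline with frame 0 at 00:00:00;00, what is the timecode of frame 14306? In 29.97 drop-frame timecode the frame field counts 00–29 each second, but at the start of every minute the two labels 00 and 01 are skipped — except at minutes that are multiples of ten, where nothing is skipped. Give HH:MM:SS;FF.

00:07:57;10

Each 10-minute DF block holds 10 × 60 × 30 − 9 × 2 = 17982 frames. 14306 ÷ 17982 → 0 full blocks, remainder 14306.
Within the partial block the first minute is 1800 frames and each further minute 1798, so 7 further minute boundaries passed. Total skipped labels = 18 × 0 + 2 × 7 = 14.
Non-drop label index = 14306 + 14 = 14320; at 30 labels/s that is 00:07:57:10, i.e. DF 00:07:57;10.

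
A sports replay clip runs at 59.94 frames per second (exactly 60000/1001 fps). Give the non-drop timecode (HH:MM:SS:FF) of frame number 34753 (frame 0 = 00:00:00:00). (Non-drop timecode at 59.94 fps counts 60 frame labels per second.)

34753 ÷ 60 = 579 full seconds, remainder 13 frames.
579 s = 0 h 9 min 39 s.
Timecode: 00:09:39:13.

00:09:39:13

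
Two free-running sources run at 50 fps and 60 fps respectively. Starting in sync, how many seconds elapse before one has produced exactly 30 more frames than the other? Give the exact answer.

The gap grows by |60 − 50| = 10 frames per second.
Time for a 30-frame gap: 30 ÷ (10) = 3 s.

3 seconds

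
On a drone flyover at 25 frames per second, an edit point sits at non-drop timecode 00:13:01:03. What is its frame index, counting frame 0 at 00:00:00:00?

Total seconds to the label: (0 × 3600 + 13 × 60 + 1) = 781.
Frame index = 781 × 25 + 3 = 19528.

frame 19528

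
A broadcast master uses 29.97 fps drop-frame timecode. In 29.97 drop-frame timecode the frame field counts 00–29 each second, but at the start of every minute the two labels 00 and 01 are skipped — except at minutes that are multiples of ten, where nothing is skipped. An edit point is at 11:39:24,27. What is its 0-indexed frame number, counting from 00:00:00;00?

As if non-drop at 30 labels/s: (11 × 3600 + 39 × 60 + 24) × 30 + 27 = 1258947.
Minute boundaries passed: 699; those not divisible by 10: 699 − 69 = 630; dropped labels = 2 × 630 = 1260.
Actual frame index = 1258947 − 1260 = 1257687.

1257687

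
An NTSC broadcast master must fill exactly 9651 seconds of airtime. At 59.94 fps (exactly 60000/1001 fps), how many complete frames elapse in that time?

Frames = 9651 × 60000/1001 = 579060000/1001 ≈ 578481.5185.
Complete frames: 578481.

578481 frames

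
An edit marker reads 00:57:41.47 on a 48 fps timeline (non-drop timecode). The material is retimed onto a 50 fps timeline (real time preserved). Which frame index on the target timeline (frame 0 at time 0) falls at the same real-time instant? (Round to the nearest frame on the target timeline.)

Source frame index: (0×3600 + 57×60 + 41) × 48 + 47 = 166175.
Real time: 166175 / (48) = 166175/48 s.
Target frame: (166175/48) × (50) = 4154375/24 ≈ 173098.958 → 173099.

frame 173099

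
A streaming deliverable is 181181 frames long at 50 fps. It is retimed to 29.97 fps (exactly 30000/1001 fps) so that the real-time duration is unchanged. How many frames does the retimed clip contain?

108600 frames

Target frames = source frames × (target rate / source rate) = 181181 × (30000/1001)/(50) = 181181 × 600/1001 = 108600.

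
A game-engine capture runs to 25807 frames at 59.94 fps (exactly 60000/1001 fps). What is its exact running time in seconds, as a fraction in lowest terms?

25832807/60000 seconds

Running time = 25807 ÷ (60000/1001) = 25807 × 1001/60000 = 25832807/60000 s.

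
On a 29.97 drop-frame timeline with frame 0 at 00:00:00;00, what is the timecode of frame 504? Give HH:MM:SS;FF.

00:00:16;24

Ten DF minutes hold 17982 frames, so frame 504 lies in block 0 (frames 0–17981) with 504 frames into that block.
The block's first minute is 1800 frames and the rest 1798 each; 504 frames reaches minute 0, so 0 × 18 + 0 × 2 = 0 labels have been skipped so far.
Adding those back, label number 504 + 0 = 504 at 30 labels/s is 16 s + 24 f = 0 h 0 min 16 s frame 24, i.e. 00:00:16;24.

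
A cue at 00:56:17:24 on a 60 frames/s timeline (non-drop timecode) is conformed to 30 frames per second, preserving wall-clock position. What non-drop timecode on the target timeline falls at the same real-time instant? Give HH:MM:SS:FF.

Source frame index: (0×3600 + 56×60 + 17) × 60 + 24 = 202644.
Real time: 202644 / (60) = 16887/5 s.
Target frame: (16887/5) × (30) = 101322.
At 30 labels/s: frame 101322 → 00:56:17:12.

00:56:17:12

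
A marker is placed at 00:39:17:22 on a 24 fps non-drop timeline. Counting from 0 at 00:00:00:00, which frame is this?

Total seconds to the label: (0 × 3600 + 39 × 60 + 17) = 2357.
Frame index = 2357 × 24 + 22 = 56590.

frame 56590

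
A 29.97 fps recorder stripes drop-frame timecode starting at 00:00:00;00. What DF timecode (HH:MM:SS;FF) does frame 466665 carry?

Each 10-minute DF block holds 10 × 60 × 30 − 9 × 2 = 17982 frames. 466665 ÷ 17982 → 25 full blocks, remainder 17115.
Within the partial block the first minute is 1800 frames and each further minute 1798, so 9 further minute boundaries passed. Total skipped labels = 18 × 25 + 2 × 9 = 468.
Non-drop label index = 466665 + 468 = 467133; at 30 labels/s that is 04:19:31:03, i.e. DF 04:19:31;03.

04:19:31;03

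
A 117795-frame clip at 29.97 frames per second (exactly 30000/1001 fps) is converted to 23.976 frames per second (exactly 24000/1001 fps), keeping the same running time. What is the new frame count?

Target frames = source frames × (target rate / source rate) = 117795 × (24000/1001)/(30000/1001) = 117795 × 4/5 = 94236.

94236 frames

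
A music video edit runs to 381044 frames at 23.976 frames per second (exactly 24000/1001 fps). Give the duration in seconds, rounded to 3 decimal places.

15892.710 seconds

Running time = 381044 × 1001/24000 = 95356261/6000 s ≈ 15892.710 s.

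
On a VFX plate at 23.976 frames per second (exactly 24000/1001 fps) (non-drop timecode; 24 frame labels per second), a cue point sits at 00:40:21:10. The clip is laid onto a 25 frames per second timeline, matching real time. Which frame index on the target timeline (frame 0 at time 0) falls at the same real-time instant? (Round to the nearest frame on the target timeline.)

frame 60596

Source frame index: (0×3600 + 40×60 + 21) × 24 + 10 = 58114.
Real time: 58114 / (24000/1001) = 29086057/12000 s.
Target frame: (29086057/12000) × (25) = 29086057/480 ≈ 60595.952 → 60596.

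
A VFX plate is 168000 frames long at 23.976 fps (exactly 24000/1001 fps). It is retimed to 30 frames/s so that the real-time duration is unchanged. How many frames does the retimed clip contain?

210210 frames

Target frames = source frames × (target rate / source rate) = 168000 × (30)/(24000/1001) = 168000 × 1001/800 = 210210.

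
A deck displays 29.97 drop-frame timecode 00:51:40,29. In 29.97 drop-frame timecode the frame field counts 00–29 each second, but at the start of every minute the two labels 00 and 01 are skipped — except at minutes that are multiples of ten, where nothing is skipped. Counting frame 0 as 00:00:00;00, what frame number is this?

92937

Complete 10-minute blocks: 5, each 17982 frames → 89910.
Remaining 1 whole minute in the current block: 1800 + 0 × 1798 = 1800 frames.
Within the current minute: 40 × 30 + 29 − 2 = 1227 (labels ;00/;01 skipped at this minute). Total = 89910 + 1800 + 1227 = 92937.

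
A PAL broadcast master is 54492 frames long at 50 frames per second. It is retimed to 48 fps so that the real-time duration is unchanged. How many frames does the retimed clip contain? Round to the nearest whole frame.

52312 frames

Frames at target rate = 54492 × (48) / (50) = 1307808/25 ≈ 52312.320.
Nearest whole frame: 52312.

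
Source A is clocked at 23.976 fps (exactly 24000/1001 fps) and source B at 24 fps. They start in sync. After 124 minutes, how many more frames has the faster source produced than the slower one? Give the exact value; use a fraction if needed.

178560/1001 frames

124 min = 7440 s.
A emits 24000/1001 × 7440 = 178560000/1001 frames; B emits 24 × 7440 = 178560.
Difference = 178560/1001 frames (≈ 178.3816); B is ahead of A.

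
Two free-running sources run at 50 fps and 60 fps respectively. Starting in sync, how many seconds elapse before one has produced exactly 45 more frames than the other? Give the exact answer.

The gap grows by |60 − 50| = 10 frames per second.
Time for a 45-frame gap: 45 ÷ (10) = 4.5 s.

4.5 seconds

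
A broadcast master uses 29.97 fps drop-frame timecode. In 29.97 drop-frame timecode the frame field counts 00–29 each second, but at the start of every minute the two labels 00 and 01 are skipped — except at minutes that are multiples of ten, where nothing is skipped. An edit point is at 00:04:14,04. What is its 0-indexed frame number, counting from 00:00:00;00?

Complete 10-minute blocks: 0, each 17982 frames → 0.
Remaining 4 whole minutes in the current block: 1800 + 3 × 1798 = 7194 frames.
Within the current minute: 14 × 30 + 4 − 2 = 422 (labels ;00/;01 skipped at this minute). Total = 0 + 7194 + 422 = 7616.

7616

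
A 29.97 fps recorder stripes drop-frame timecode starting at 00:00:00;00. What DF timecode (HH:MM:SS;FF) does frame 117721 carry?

Ten DF minutes hold 17982 frames, so frame 117721 lies in block 6 (frames 107892–125873) with 9829 frames into that block.
The block's first minute is 1800 frames and the rest 1798 each; 9829 frames reaches minute 5, so 6 × 18 + 5 × 2 = 118 labels have been skipped so far.
Adding those back, label number 117721 + 118 = 117839 at 30 labels/s is 3927 s + 29 f = 1 h 5 min 27 s frame 29, i.e. 01:05:27;29.

01:05:27;29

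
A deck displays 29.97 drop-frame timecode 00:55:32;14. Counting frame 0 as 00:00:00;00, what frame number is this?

As if non-drop at 30 labels/s: (0 × 3600 + 55 × 60 + 32) × 30 + 14 = 99974.
Minute boundaries passed: 55; those not divisible by 10: 55 − 5 = 50; dropped labels = 2 × 50 = 100.
Actual frame index = 99974 − 100 = 99874.

99874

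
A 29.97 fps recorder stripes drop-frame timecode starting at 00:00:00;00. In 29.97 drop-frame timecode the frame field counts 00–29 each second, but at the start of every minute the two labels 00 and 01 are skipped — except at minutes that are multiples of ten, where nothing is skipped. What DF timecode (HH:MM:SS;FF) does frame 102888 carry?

00:57:13;02

Each 10-minute DF block holds 10 × 60 × 30 − 9 × 2 = 17982 frames. 102888 ÷ 17982 → 5 full blocks, remainder 12978.
Within the partial block the first minute is 1800 frames and each further minute 1798, so 7 further minute boundaries passed. Total skipped labels = 18 × 5 + 2 × 7 = 104.
Non-drop label index = 102888 + 104 = 102992; at 30 labels/s that is 00:57:13:02, i.e. DF 00:57:13;02.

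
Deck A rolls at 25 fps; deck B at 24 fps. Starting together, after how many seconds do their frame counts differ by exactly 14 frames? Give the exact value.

14 seconds

The gap grows by |24 − 25| = 1 frame per second.
Time for a 14-frame gap: 14 ÷ (1) = 14 s.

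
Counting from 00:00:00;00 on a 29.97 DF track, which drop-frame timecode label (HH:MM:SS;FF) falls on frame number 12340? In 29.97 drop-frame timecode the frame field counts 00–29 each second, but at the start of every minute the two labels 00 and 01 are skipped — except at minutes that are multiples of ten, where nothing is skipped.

Each 10-minute DF block holds 10 × 60 × 30 − 9 × 2 = 17982 frames. 12340 ÷ 17982 → 0 full blocks, remainder 12340.
Within the partial block the first minute is 1800 frames and each further minute 1798, so 6 further minute boundaries passed. Total skipped labels = 18 × 0 + 2 × 6 = 12.
Non-drop label index = 12340 + 12 = 12352; at 30 labels/s that is 00:06:51:22, i.e. DF 00:06:51;22.

00:06:51;22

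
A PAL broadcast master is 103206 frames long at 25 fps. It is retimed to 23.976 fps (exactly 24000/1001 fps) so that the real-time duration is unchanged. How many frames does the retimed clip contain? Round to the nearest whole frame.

Frames at target rate = 103206 × (24000/1001) / (25) = 99077760/1001 ≈ 98978.781.
Nearest whole frame: 98979.

98979 frames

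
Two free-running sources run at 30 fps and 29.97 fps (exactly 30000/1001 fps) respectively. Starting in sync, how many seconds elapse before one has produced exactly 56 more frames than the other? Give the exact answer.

28028/15 seconds

The gap grows by |30000/1001 − 30| = 30/1001 frames per second.
Time for a 56-frame gap: 56 ÷ (30/1001) = 28028/15 s.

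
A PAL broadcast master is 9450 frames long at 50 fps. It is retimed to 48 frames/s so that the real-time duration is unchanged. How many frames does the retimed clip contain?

9072 frames

Frames at target rate = 9450 × (48) / (50) = 9072.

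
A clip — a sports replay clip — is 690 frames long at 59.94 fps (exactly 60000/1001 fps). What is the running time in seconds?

11.5115 seconds

Running time = 690 / (60000/1001) = 11.5115 s.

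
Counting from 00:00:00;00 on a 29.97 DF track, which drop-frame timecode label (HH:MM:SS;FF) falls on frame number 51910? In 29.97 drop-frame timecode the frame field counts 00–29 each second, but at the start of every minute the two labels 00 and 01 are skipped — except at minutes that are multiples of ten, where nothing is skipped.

Each 10-minute DF block holds 10 × 60 × 30 − 9 × 2 = 17982 frames. 51910 ÷ 17982 → 2 full blocks, remainder 15946.
Within the partial block the first minute is 1800 frames and each further minute 1798, so 8 further minute boundaries passed. Total skipped labels = 18 × 2 + 2 × 8 = 52.
Non-drop label index = 51910 + 52 = 51962; at 30 labels/s that is 00:28:52:02, i.e. DF 00:28:52;02.

00:28:52;02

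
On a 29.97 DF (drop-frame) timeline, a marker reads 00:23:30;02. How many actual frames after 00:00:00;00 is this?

As if non-drop at 30 labels/s: (0 × 3600 + 23 × 60 + 30) × 30 + 2 = 42302.
Minute boundaries passed: 23; those not divisible by 10: 23 − 2 = 21; dropped labels = 2 × 21 = 42.
Actual frame index = 42302 − 42 = 42260.

42260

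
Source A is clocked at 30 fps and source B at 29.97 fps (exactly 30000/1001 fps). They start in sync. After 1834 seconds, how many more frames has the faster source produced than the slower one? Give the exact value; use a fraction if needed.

7860/143 frames

A emits 30 × 1834 = 55020 frames; B emits 30000/1001 × 1834 = 7860000/143.
Difference = 7860/143 frames (≈ 54.9650); B is behind A.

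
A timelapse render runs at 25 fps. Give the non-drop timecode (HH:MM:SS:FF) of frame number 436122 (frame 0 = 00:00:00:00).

04:50:44:22

436122 ÷ 25 = 17444 full seconds, remainder 22 frames.
17444 s = 4 h 50 min 44 s.
Timecode: 04:50:44:22.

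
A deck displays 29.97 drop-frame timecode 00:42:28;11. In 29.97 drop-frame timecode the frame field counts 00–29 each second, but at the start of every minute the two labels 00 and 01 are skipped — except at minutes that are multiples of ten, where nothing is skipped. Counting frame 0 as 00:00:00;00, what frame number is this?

As if non-drop at 30 labels/s: (0 × 3600 + 42 × 60 + 28) × 30 + 11 = 76451.
Minute boundaries passed: 42; those not divisible by 10: 42 − 4 = 38; dropped labels = 2 × 38 = 76.
Actual frame index = 76451 − 76 = 76375.

76375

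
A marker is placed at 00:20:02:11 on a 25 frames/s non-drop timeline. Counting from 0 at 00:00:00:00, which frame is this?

frame 30061

Total seconds to the label: (0 × 3600 + 20 × 60 + 2) = 1202.
Frame index = 1202 × 25 + 11 = 30061.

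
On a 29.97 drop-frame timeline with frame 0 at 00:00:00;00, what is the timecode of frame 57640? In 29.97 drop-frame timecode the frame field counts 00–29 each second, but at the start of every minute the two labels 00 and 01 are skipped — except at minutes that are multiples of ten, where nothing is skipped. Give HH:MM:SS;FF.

00:32:03;08

Ten DF minutes hold 17982 frames, so frame 57640 lies in block 3 (frames 53946–71927) with 3694 frames into that block.
The block's first minute is 1800 frames and the rest 1798 each; 3694 frames reaches minute 2, so 3 × 18 + 2 × 2 = 58 labels have been skipped so far.
Adding those back, label number 57640 + 58 = 57698 at 30 labels/s is 1923 s + 8 f = 0 h 32 min 3 s frame 8, i.e. 00:32:03;08.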